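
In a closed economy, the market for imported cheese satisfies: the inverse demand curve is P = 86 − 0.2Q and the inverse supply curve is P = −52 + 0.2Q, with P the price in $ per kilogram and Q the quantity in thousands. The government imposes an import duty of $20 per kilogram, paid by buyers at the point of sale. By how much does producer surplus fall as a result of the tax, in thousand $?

Producer surplus falls by $3200 thousand.

Rewrite in direct form: Qd = 430 − 5P and Qs = 5P + 260.
Before the tax: set 430 − 5P = 5P + 260 → P* = $17, Q* = 345.
With the tax collected from buyers, demand (in seller-price terms) shifts: Qd = 430 − 5(P + 20).
New equilibrium: buyers pay $27, suppliers receive $7, Q = 295. (Wedge: Pb − Ps = 20.)
ΔPS is the trapezoid between Q = 295 and Q = 345 of height $10: ½ · (345 + 295) · 10 = $3200.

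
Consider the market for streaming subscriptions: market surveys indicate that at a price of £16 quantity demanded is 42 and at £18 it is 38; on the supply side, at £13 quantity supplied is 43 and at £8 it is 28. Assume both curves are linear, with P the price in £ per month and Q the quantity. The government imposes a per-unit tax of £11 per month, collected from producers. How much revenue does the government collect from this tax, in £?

Tax revenue = £360.8.

Demand slope: (38 − 42)/(18 − 16) = -2, so Qd = 74 − 2P.
Supply slope: (28 − 43)/(8 − 13) = 3, so Qs = 3P + 4.
Without the tax, 74 − 2P = 3P + 4 gives 5P = 70, so P* = £14 and Q* = 46.
With the tax collected from producers, supply shifts: Qs = 3(P − 11) + 4.
New equilibrium: buyers pay £20.6, producers receive £9.6, Q = 32.8. (Wedge: Pb − Ps = 11.)
Revenue = t · Q = 11 · 32.8 = £360.8.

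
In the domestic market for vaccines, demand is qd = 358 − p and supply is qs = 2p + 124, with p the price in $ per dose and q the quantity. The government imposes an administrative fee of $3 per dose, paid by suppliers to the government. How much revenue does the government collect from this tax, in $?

Tax revenue = $834.

Before the tax: set 358 − p = 2p + 124 → p* = $78, q* = 280.
With the tax collected from suppliers, supply shifts: qs = 2(p − 3) + 124.
New equilibrium: consumers pay $80, suppliers receive $77, q = 278. (Wedge: pb − ps = 3.)
Revenue = t · Q = 3 · 278 = $834.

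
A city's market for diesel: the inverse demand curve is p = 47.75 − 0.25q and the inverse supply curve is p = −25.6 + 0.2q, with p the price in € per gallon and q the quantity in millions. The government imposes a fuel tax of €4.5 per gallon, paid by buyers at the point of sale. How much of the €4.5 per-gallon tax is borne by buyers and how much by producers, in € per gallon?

Rewrite in direct form: qd = 191 − 4p and qs = 5p + 128.
Before the tax: set 191 − 4p = 5p + 128 → p* = €7, q* = 163.
With the tax collected from buyers, demand (in seller-price terms) shifts: qd = 191 − 4(p + 4.5).
New equilibrium: buyers pay €9.5, producers receive €5, q = 153. (Wedge: pb − ps = 4.5.)
Burden on buyers: €2.5; on producers: €2. (They sum to €4.5.)

Buyers bear €2.5 per gallon; producers bear €2 per gallon.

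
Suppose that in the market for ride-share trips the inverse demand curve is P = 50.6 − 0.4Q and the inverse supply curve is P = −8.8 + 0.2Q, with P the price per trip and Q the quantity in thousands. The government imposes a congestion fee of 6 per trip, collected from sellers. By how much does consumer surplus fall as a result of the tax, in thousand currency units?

Rewrite in direct form: Qd = 126.5 − 2.5P and Qs = 5P + 44.
Without the tax, 126.5 − 2.5P = 5P + 44 gives 7.5P = 82.5, so P* = 11 and Q* = 99.
With the tax collected from sellers, supply shifts: Qs = 5(P − 6) + 44.
Solving gives Q = 89 with consumers paying 15 and sellers receiving 9 (the 6 wedge).
ΔCS is the trapezoid between Q = 89 and Q = 99 of height 4: ½ · (99 + 89) · 4 = 376.

Consumer surplus falls by 376 thousand.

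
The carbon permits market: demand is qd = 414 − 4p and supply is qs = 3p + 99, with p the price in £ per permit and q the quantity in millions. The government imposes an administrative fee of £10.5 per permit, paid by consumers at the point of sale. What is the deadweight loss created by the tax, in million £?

Deadweight loss = £94.5 million.

Without the tax, 414 − 4p = 3p + 99 gives 7p = 315, so p* = £45 and q* = 234.
With the tax collected from consumers, demand (in seller-price terms) shifts: qd = 414 − 4(p + 10.5).
New equilibrium: consumers pay £49.5, producers receive £39, q = 216. (Wedge: pb − ps = 10.5.)
Quantity falls by |ΔQ| = |234 − 216| = 18.
DWL = ½ · t · |ΔQ| = ½ · 10.5 · 18 = £94.5.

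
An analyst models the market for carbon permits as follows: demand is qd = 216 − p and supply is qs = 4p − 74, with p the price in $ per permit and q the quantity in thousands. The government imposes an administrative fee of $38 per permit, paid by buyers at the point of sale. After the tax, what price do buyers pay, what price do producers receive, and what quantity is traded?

Buyers pay $88.4; producers receive $50.4; quantity = 127.6.

Before the tax: set 216 − p = 4p − 74 → p* = $58, q* = 158.
With the tax collected from buyers, demand (in seller-price terms) shifts: qd = 216 − (p + 38).
New equilibrium: buyers pay $88.4, producers receive $50.4, q = 127.6. (Wedge: pb − ps = 38.)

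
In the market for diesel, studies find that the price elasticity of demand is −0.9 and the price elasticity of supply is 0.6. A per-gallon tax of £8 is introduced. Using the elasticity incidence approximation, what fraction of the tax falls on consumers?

Incidence ratio: consumers' share ≈ εs / (εs + |εd|) = 0.6 / (0.6 + 0.9) = 0.4.
Supply is the less elastic side, so consumers bear the smaller share.

Consumers' share ≈ 0.4.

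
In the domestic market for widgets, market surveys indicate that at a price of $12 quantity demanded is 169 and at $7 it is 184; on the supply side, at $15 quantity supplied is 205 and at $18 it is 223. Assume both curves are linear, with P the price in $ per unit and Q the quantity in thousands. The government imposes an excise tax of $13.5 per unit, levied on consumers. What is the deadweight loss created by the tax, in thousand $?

Demand slope: (184 − 169)/(7 − 12) = -3, so Qd = 205 − 3P.
Supply slope: (223 − 205)/(18 − 15) = 6, so Qs = 6P + 115.
Before the tax: set 205 − 3P = 6P + 115 → P* = $10, Q* = 175.
With the tax collected from consumers, demand (in seller-price terms) shifts: Qd = 205 − 3(P + 13.5).
Solving gives Q = 148 with consumers paying $19 and suppliers receiving $5.5 (the $13.5 wedge).
Quantity falls by |ΔQ| = |175 − 148| = 27.
DWL = ½ · t · |ΔQ| = ½ · 13.5 · 27 = $182.25.

Deadweight loss = $182.25 thousand.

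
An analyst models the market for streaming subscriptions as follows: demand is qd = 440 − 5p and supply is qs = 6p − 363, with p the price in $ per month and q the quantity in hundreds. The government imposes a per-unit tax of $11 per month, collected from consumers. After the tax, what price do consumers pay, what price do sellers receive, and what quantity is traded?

Consumers pay $79; sellers receive $68; quantity = 45.

Without the tax, 440 − 5p = 6p − 363 gives 11p = 803, so p* = $73 and q* = 75.
With the tax collected from consumers, demand (in seller-price terms) shifts: qd = 440 − 5(p + 11).
New equilibrium: consumers pay $79, sellers receive $68, q = 45. (Wedge: pb − ps = 11.)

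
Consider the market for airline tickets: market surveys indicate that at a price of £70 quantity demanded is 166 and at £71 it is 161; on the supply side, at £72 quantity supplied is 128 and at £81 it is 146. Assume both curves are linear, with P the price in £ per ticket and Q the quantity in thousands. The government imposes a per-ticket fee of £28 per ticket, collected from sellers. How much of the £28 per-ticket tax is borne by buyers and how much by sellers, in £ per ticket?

Demand slope: (161 − 166)/(71 − 70) = -5, so Qd = 516 − 5P.
Supply slope: (146 − 128)/(81 − 72) = 2, so Qs = 2P − 16.
Before the tax: set 516 − 5P = 2P − 16 → P* = £76, Q* = 136.
With the tax collected from sellers, supply shifts: Qs = 2(P − 28) − 16.
New equilibrium: buyers pay £84, sellers receive £56, Q = 96. (Wedge: Pb − Ps = 28.)
Burden on buyers: £8; on sellers: £20. (They sum to £28.)
The less price-elastic side of the market bears the larger share of a per-unit tax.

Buyers bear £8 per ticket; sellers bear £20 per ticket.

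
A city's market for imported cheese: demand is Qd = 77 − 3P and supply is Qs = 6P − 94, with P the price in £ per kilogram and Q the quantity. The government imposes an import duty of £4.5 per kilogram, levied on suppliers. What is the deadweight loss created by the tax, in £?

Deadweight loss = £20.25.

Without the tax, 77 − 3P = 6P − 94 gives 9P = 171, so P* = £19 and Q* = 20.
With the tax collected from suppliers, supply shifts: Qs = 6(P − 4.5) − 94.
Solving gives Q = 11 with consumers paying £22 and suppliers receiving £17.5 (the £4.5 wedge).
Quantity falls by |ΔQ| = |20 − 11| = 9.
DWL = ½ · t · |ΔQ| = ½ · 4.5 · 9 = £20.25.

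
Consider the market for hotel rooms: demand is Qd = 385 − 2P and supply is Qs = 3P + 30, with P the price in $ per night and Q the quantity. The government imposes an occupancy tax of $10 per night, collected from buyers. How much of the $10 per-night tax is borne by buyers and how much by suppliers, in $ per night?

Without the tax, 385 − 2P = 3P + 30 gives 5P = 355, so P* = $71 and Q* = 243.
With the tax collected from buyers, demand (in seller-price terms) shifts: Qd = 385 − 2(P + 10).
New equilibrium: buyers pay $77, suppliers receive $67, Q = 231. (Wedge: Pb − Ps = 10.)
Burden on buyers: $6; on suppliers: $4. (They sum to $10.)
The less price-elastic side of the market bears the larger share of a per-unit tax.

Buyers bear $6 per night; suppliers bear $4 per night.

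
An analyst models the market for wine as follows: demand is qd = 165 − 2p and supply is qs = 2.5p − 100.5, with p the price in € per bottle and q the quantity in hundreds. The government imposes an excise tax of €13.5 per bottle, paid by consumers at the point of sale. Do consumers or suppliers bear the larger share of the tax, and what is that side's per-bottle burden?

Before the tax: set 165 − 2p = 2.5p − 100.5 → p* = €59, q* = 47.
With the tax collected from consumers, demand (in seller-price terms) shifts: qd = 165 − 2(p + 13.5).
New equilibrium: consumers pay €66.5, suppliers receive €53, q = 32. (Wedge: pb − ps = 13.5.)
Per-bottle burden: consumers €7.5, suppliers €6.
Consumers take the larger share because demand is less price-elastic here (demand slope 2 vs supply slope 2.5).

Consumers bear the larger share: €7.5 per bottle.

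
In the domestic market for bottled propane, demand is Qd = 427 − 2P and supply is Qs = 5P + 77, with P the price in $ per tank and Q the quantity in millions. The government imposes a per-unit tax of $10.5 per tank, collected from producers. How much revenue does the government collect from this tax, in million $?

Tax revenue = $3276 million.

Before the tax: set 427 − 2P = 5P + 77 → P* = $50, Q* = 327.
With the tax collected from producers, supply shifts: Qs = 5(P − 10.5) + 77.
New equilibrium: buyers pay $57.5, producers receive $47, Q = 312. (Wedge: Pb − Ps = 10.5.)
Revenue = t · Q = 10.5 · 312 = $3276.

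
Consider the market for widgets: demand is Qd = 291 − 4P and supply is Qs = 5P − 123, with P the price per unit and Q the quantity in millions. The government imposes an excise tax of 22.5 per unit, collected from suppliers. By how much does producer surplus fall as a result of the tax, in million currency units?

Before the tax: set 291 − 4P = 5P − 123 → P* = 46, Q* = 107.
With the tax collected from suppliers, supply shifts: Qs = 5(P − 22.5) − 123.
Solving gives Q = 57 with consumers paying 58.5 and suppliers receiving 36 (the 22.5 wedge).
ΔPS is the trapezoid between Q = 57 and Q = 107 of height 10: ½ · (107 + 57) · 10 = 820.

Producer surplus falls by 820 million.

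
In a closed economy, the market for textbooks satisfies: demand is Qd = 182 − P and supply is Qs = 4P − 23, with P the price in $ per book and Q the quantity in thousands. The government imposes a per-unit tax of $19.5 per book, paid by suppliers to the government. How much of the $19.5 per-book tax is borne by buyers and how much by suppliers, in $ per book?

Without the tax, 182 − P = 4P − 23 gives 5P = 205, so P* = $41 and Q* = 141.
With the tax collected from suppliers, supply shifts: Qs = 4(P − 19.5) − 23.
New equilibrium: buyers pay $56.6, suppliers receive $37.1, Q = 125.4. (Wedge: Pb − Ps = 19.5.)
Burden on buyers: $15.6; on suppliers: $3.9. (They sum to $19.5.)

Buyers bear $15.6 per book; suppliers bear $3.9 per book.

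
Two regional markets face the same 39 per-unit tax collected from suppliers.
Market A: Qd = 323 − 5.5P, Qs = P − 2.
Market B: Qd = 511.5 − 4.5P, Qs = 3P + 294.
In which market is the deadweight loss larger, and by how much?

Market A: pre-tax P* = 50, Q* = 48; post-tax Q = 15; deadweight loss = 643.5.
Market B: pre-tax P* = 29, Q* = 381; post-tax Q = 310.8; deadweight loss = 1368.9.
Difference: 643.5 vs 1368.9 → market B is larger by 725.4.

Market B, by 725.4.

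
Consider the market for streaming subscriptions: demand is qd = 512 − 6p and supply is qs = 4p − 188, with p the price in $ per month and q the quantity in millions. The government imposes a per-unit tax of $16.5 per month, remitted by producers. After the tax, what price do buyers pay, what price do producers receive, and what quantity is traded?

Buyers pay $76.6; producers receive $60.1; quantity = 52.4.

Without the tax, 512 − 6p = 4p − 188 gives 10p = 700, so p* = $70 and q* = 92.
With the tax collected from producers, supply shifts: qs = 4(p − 16.5) − 188.
Solving gives q = 52.4 with buyers paying $76.6 and producers receiving $60.1 (the $16.5 wedge).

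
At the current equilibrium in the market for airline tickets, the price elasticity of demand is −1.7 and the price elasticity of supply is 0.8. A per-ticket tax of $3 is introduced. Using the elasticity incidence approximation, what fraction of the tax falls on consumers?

Incidence ratio: consumers' share ≈ εs / (εs + |εd|) = 0.8 / (0.8 + 1.7) = 0.32.
Supply is the less elastic side, so consumers bear the smaller share.

Consumers' share ≈ 0.32.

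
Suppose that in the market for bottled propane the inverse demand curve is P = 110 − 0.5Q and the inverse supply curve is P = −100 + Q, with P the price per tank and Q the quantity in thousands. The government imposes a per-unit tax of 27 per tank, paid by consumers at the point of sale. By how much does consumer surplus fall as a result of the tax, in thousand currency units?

Inverting to Q(P) form: Qd = 220 − 2P; Qs = P + 100.
Without the tax, 220 − 2P = P + 100 gives 3P = 120, so P* = 40 and Q* = 140.
With the tax collected from consumers, demand (in seller-price terms) shifts: Qd = 220 − 2(P + 27).
Solving gives Q = 122 with consumers paying 49 and sellers receiving 22 (the 27 wedge).
ΔCS is the trapezoid between Q = 122 and Q = 140 of height 9: ½ · (140 + 122) · 9 = 1179.

Consumer surplus falls by 1179 thousand.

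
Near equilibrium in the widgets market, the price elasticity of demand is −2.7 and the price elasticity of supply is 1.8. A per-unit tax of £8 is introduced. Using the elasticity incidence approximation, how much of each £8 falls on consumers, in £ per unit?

Consumers bear ≈ £3.2 per unit.

Incidence ratio: consumers' share ≈ εs / (εs + |εd|) = 1.8 / (1.8 + 2.7) = 0.4.
So consumers bear ≈ 0.4 × £8 = £3.2; suppliers bear £4.8.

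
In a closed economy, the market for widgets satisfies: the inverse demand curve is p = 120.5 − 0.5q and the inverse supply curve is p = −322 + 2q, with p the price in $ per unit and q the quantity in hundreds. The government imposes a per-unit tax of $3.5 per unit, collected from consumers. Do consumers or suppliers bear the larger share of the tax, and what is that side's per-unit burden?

Rewrite in direct form: qd = 241 − 2p and qs = 0.5p + 161.
Without the tax, 241 − 2p = 0.5p + 161 gives 2.5p = 80, so p* = $32 and q* = 177.
With the tax collected from consumers, demand (in seller-price terms) shifts: qd = 241 − 2(p + 3.5).
Solving gives q = 175.6 with consumers paying $32.7 and suppliers receiving $29.2 (the $3.5 wedge).
Per-unit burden: consumers $0.7, suppliers $2.8.
Suppliers take the larger share because supply is less price-elastic here (demand slope 2 vs supply slope 0.5).

Suppliers bear the larger share: $2.8 per unit.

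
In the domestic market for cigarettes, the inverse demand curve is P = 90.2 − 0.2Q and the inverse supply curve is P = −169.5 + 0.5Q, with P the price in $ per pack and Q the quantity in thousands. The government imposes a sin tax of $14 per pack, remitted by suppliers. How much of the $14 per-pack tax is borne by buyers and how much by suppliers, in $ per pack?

Inverting to Q(P) form: Qd = 451 − 5P; Qs = 2P + 339.
Before the tax: set 451 − 5P = 2P + 339 → P* = $16, Q* = 371.
With the tax collected from suppliers, supply shifts: Qs = 2(P − 14) + 339.
Solving gives Q = 351 with buyers paying $20 and suppliers receiving $6 (the $14 wedge).
Burden on buyers: $4; on suppliers: $10. (They sum to $14.)
The less price-elastic side of the market bears the larger share of a per-unit tax.

Buyers bear $4 per pack; suppliers bear $10 per pack.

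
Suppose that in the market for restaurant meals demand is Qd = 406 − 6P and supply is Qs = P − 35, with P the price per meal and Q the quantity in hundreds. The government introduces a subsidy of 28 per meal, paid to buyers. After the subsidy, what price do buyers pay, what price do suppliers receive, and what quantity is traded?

Before the subsidy: set 406 − 6P = P − 35 → P* = 63, Q* = 28.
With a per-unit subsidy paid to buyers, each effectively pays P − 28, so demand becomes Qd = 406 − 6(P − 28).
Solving gives Q = 52 with buyers paying 59 and suppliers receiving 87 (the 28 wedge).

Buyers pay 59; suppliers receive 87; quantity = 52.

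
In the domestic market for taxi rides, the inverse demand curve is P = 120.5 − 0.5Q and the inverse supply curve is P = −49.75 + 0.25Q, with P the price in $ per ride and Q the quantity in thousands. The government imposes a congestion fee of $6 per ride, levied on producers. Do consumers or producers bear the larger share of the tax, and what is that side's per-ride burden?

Inverting to Q(P) form: Qd = 241 − 2P; Qs = 4P + 199.
Before the tax: set 241 − 2P = 4P + 199 → P* = $7, Q* = 227.
With the tax collected from producers, supply shifts: Qs = 4(P − 6) + 199.
New equilibrium: consumers pay $11, producers receive $5, Q = 219. (Wedge: Pb − Ps = 6.)
Per-ride burden: consumers $4, producers $2.
Consumers take the larger share because demand is less price-elastic here (demand slope 2 vs supply slope 4).

Consumers bear the larger share: $4 per ride.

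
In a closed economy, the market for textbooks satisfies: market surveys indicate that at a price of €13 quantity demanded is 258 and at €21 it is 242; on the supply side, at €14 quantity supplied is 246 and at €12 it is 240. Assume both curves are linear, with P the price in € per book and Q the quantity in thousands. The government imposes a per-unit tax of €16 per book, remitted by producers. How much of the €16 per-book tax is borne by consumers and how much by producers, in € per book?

Consumers bear €9.6 per book; producers bear €6.4 per book.

Demand slope: (242 − 258)/(21 − 13) = -2, so Qd = 284 − 2P.
Supply slope: (240 − 246)/(12 − 14) = 3, so Qs = 3P + 204.
Before the tax: set 284 − 2P = 3P + 204 → P* = €16, Q* = 252.
With the tax collected from producers, supply shifts: Qs = 3(P − 16) + 204.
Solving gives Q = 232.8 with consumers paying €25.6 and producers receiving €9.6 (the €16 wedge).
Burden on consumers: €9.6; on producers: €6.4. (They sum to €16.)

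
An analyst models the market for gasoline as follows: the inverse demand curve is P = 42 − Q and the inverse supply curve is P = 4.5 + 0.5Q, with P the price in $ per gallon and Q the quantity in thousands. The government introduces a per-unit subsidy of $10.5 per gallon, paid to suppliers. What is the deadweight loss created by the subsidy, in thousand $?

Rewrite in direct form: Qd = 42 − P and Qs = 2P − 9.
Without the subsidy, 42 − P = 2P − 9 gives 3P = 51, so P* = $17 and Q* = 25.
With a per-unit subsidy paid to suppliers, each receives P + 10.5 per unit sold, so supply becomes Qs = 2(P + 10.5) − 9.
New equilibrium: consumers pay $10, suppliers receive $20.5, Q = 32. (Wedge: Pb − Ps = −10.5.)
Quantity rises by |ΔQ| = |25 − 32| = 7.
DWL = ½ · t · |ΔQ| = ½ · 10.5 · 7 = $36.75.

Deadweight loss = $36.75 thousand.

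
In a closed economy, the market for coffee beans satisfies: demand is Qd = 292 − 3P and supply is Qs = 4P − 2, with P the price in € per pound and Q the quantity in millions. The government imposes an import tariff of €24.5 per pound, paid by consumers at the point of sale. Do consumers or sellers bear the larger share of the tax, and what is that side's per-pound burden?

Consumers bear the larger share: €14 per pound.

Without the tax, 292 − 3P = 4P − 2 gives 7P = 294, so P* = €42 and Q* = 166.
With the tax collected from consumers, demand (in seller-price terms) shifts: Qd = 292 − 3(P + 24.5).
Solving gives Q = 124 with consumers paying €56 and sellers receiving €31.5 (the €24.5 wedge).
Per-pound burden: consumers €14, sellers €10.5.
Consumers take the larger share because demand is less price-elastic here (demand slope 3 vs supply slope 4).
The less price-elastic side of the market bears the larger share of a per-unit tax.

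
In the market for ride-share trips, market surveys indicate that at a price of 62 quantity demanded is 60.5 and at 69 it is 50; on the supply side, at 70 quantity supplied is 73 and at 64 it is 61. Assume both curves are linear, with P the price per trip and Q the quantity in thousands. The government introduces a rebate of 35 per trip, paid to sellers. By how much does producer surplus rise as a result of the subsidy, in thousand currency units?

Producer surplus rises by 1110 thousand.

Demand slope: (50 − 60.5)/(69 − 62) = -1.5, so Qd = 153.5 − 1.5P.
Supply slope: (61 − 73)/(64 − 70) = 2, so Qs = 2P − 67.
Before the subsidy: set 153.5 − 1.5P = 2P − 67 → P* = 63, Q* = 59.
With a per-unit subsidy paid to sellers, each receives P + 35 per unit sold, so supply becomes Qs = 2(P + 35) − 67.
Solving gives Q = 89 with consumers paying 43 and sellers receiving 78 (the 35 wedge).
ΔPS is the trapezoid between Q = 89 and Q = 59 of height 15: ½ · (59 + 89) · 15 = 1110.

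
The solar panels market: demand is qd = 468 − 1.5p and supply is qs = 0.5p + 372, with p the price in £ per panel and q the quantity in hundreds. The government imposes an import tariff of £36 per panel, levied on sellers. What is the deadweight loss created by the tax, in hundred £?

Before the tax: set 468 − 1.5p = 0.5p + 372 → p* = £48, q* = 396.
With the tax collected from sellers, supply shifts: qs = 0.5(p − 36) + 372.
New equilibrium: buyers pay £57, sellers receive £21, q = 382.5. (Wedge: pb − ps = 36.)
Quantity falls by |ΔQ| = |396 − 382.5| = 13.5.
DWL = ½ · t · |ΔQ| = ½ · 36 · 13.5 = £243.

Deadweight loss = £243 hundred.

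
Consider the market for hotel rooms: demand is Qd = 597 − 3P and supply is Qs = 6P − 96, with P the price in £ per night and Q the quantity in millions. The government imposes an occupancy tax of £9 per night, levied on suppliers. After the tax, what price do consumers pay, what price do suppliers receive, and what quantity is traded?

Consumers pay £83; suppliers receive £74; quantity = 348.

Before the tax: set 597 − 3P = 6P − 96 → P* = £77, Q* = 366.
With the tax collected from suppliers, supply shifts: Qs = 6(P − 9) − 96.
Solving gives Q = 348 with consumers paying £83 and suppliers receiving £74 (the £9 wedge).
The less price-elastic side of the market bears the larger share of a per-unit tax.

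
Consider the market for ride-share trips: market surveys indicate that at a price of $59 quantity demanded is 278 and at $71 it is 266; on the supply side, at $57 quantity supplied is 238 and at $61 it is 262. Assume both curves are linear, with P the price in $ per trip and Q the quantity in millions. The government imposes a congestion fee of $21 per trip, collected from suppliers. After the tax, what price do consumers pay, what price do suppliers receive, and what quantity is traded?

Consumers pay $81; suppliers receive $60; quantity = 256.

Demand slope: (266 − 278)/(71 − 59) = -1, so Qd = 337 − P.
Supply slope: (262 − 238)/(61 − 57) = 6, so Qs = 6P − 104.
Before the tax: set 337 − P = 6P − 104 → P* = $63, Q* = 274.
With the tax collected from suppliers, supply shifts: Qs = 6(P − 21) − 104.
New equilibrium: consumers pay $81, suppliers receive $60, Q = 256. (Wedge: Pb − Ps = 21.)
The less price-elastic side of the market bears the larger share of a per-unit tax.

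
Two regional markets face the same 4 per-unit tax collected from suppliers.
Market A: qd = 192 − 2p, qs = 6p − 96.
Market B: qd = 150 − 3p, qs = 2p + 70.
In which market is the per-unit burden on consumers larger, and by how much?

Market A, by 1.4.

Market A: pre-tax p* = 36, q* = 120; post-tax q = 114; per-unit burden on consumers = 3.
Market B: pre-tax p* = 16, q* = 102; post-tax q = 97.2; per-unit burden on consumers = 1.6.
Difference: 3 vs 1.6 → market A is larger by 1.4.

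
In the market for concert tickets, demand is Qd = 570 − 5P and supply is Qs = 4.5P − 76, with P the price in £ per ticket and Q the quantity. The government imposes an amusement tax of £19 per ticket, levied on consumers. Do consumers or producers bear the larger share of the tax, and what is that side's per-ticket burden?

Before the tax: set 570 − 5P = 4.5P − 76 → P* = £68, Q* = 230.
With the tax collected from consumers, demand (in seller-price terms) shifts: Qd = 570 − 5(P + 19).
Solving gives Q = 185 with consumers paying £77 and producers receiving £58 (the £19 wedge).
Per-ticket burden: consumers £9, producers £10.
Producers take the larger share because supply is less price-elastic here (demand slope 5 vs supply slope 4.5).
The less price-elastic side of the market bears the larger share of a per-unit tax.

Producers bear the larger share: £10 per ticket.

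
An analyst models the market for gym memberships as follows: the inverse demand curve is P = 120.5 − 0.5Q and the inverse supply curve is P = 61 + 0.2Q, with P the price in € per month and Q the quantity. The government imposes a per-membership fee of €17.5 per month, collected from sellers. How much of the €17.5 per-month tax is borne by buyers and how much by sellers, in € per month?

Buyers bear €12.5 per month; sellers bear €5 per month.

Rewrite in direct form: Qd = 241 − 2P and Qs = 5P − 305.
Before the tax: set 241 − 2P = 5P − 305 → P* = €78, Q* = 85.
With the tax collected from sellers, supply shifts: Qs = 5(P − 17.5) − 305.
Solving gives Q = 60 with buyers paying €90.5 and sellers receiving €73 (the €17.5 wedge).
Burden on buyers: €12.5; on sellers: €5. (They sum to €17.5.)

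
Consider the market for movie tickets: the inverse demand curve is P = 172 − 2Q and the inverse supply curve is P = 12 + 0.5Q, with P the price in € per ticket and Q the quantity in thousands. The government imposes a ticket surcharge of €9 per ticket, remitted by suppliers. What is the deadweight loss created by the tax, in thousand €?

Rewrite in direct form: Qd = 86 − 0.5P and Qs = 2P − 24.
Before the tax: set 86 − 0.5P = 2P − 24 → P* = €44, Q* = 64.
With the tax collected from suppliers, supply shifts: Qs = 2(P − 9) − 24.
Solving gives Q = 60.4 with buyers paying €51.2 and suppliers receiving €42.2 (the €9 wedge).
Quantity falls by |ΔQ| = |64 − 60.4| = 3.6.
DWL = ½ · t · |ΔQ| = ½ · 9 · 3.6 = €16.2.

Deadweight loss = €16.2 thousand.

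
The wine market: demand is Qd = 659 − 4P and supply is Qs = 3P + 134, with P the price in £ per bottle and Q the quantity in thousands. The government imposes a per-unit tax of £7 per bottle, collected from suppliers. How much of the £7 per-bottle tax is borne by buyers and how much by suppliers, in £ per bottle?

Buyers bear £3 per bottle; suppliers bear £4 per bottle.

Without the tax, 659 − 4P = 3P + 134 gives 7P = 525, so P* = £75 and Q* = 359.
With the tax collected from suppliers, supply shifts: Qs = 3(P − 7) + 134.
Solving gives Q = 347 with buyers paying £78 and suppliers receiving £71 (the £7 wedge).
Burden on buyers: £3; on suppliers: £4. (They sum to £7.)
The less price-elastic side of the market bears the larger share of a per-unit tax.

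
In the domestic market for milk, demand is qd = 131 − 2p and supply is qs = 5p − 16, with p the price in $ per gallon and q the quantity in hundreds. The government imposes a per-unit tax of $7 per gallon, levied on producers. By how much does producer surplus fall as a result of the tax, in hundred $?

Before the tax: set 131 − 2p = 5p − 16 → p* = $21, q* = 89.
With the tax collected from producers, supply shifts: qs = 5(p − 7) − 16.
Solving gives q = 79 with consumers paying $26 and producers receiving $19 (the $7 wedge).
ΔPS is the trapezoid between Q = 79 and Q = 89 of height $2: ½ · (89 + 79) · 2 = $168.

Producer surplus falls by $168 hundred.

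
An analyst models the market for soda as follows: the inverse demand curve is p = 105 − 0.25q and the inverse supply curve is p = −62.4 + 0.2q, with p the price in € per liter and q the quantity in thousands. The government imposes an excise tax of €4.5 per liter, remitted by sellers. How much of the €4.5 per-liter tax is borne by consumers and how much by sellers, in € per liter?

Consumers bear €2.5 per liter; sellers bear €2 per liter.

Rewrite in direct form: qd = 420 − 4p and qs = 5p + 312.
Without the tax, 420 − 4p = 5p + 312 gives 9p = 108, so p* = €12 and q* = 372.
With the tax collected from sellers, supply shifts: qs = 5(p − 4.5) + 312.
Solving gives q = 362 with consumers paying €14.5 and sellers receiving €10 (the €4.5 wedge).
Burden on consumers: €2.5; on sellers: €2. (They sum to €4.5.)
The less price-elastic side of the market bears the larger share of a per-unit tax.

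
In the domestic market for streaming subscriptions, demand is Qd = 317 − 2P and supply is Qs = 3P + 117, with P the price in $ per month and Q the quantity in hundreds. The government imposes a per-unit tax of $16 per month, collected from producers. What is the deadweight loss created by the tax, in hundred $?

Deadweight loss = $153.6 hundred.

Before the tax: set 317 − 2P = 3P + 117 → P* = $40, Q* = 237.
With the tax collected from producers, supply shifts: Qs = 3(P − 16) + 117.
Solving gives Q = 217.8 with buyers paying $49.6 and producers receiving $33.6 (the $16 wedge).
Quantity falls by |ΔQ| = |237 − 217.8| = 19.2.
DWL = ½ · t · |ΔQ| = ½ · 16 · 19.2 = $153.6.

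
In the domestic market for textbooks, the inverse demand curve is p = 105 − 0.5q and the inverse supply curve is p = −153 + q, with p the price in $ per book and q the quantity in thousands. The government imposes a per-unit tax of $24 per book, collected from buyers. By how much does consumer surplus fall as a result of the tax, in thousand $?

Inverting to q(p) form: qd = 210 − 2p; qs = p + 153.
Without the tax, 210 − 2p = p + 153 gives 3p = 57, so p* = $19 and q* = 172.
With the tax collected from buyers, demand (in seller-price terms) shifts: qd = 210 − 2(p + 24).
Solving gives q = 156 with buyers paying $27 and suppliers receiving $3 (the $24 wedge).
ΔCS is the trapezoid between Q = 156 and Q = 172 of height $8: ½ · (172 + 156) · 8 = $1312.

Consumer surplus falls by $1312 thousand.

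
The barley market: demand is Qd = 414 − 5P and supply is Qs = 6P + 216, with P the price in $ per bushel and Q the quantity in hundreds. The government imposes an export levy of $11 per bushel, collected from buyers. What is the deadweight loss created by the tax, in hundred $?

Deadweight loss = $165 hundred.

Without the tax, 414 − 5P = 6P + 216 gives 11P = 198, so P* = $18 and Q* = 324.
With the tax collected from buyers, demand (in seller-price terms) shifts: Qd = 414 − 5(P + 11).
Solving gives Q = 294 with buyers paying $24 and producers receiving $13 (the $11 wedge).
Quantity falls by |ΔQ| = |324 − 294| = 30.
DWL = ½ · t · |ΔQ| = ½ · 11 · 30 = $165.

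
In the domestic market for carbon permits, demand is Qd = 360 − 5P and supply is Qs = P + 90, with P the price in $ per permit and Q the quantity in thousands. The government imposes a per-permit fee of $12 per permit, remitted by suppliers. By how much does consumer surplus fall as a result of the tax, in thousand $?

Before the tax: set 360 − 5P = P + 90 → P* = $45, Q* = 135.
With the tax collected from suppliers, supply shifts: Qs = (P − 12) + 90.
Solving gives Q = 125 with buyers paying $47 and suppliers receiving $35 (the $12 wedge).
ΔCS is the trapezoid between Q = 125 and Q = 135 of height $2: ½ · (135 + 125) · 2 = $260.

Consumer surplus falls by $260 thousand.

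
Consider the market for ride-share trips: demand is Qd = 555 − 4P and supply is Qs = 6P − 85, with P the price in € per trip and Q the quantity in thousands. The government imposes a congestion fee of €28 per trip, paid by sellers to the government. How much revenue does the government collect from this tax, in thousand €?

Without the tax, 555 − 4P = 6P − 85 gives 10P = 640, so P* = €64 and Q* = 299.
With the tax collected from sellers, supply shifts: Qs = 6(P − 28) − 85.
Solving gives Q = 231.8 with buyers paying €80.8 and sellers receiving €52.8 (the €28 wedge).
Revenue = t · Q = 28 · 231.8 = €6490.4.

Tax revenue = €6490.4 thousand.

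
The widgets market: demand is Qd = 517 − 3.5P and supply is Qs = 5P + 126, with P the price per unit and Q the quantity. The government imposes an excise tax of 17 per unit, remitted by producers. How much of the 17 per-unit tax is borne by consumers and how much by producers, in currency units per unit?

Consumers bear 10 per unit; producers bear 7 per unit.

Without the tax, 517 − 3.5P = 5P + 126 gives 8.5P = 391, so P* = 46 and Q* = 356.
With the tax collected from producers, supply shifts: Qs = 5(P − 17) + 126.
New equilibrium: consumers pay 56, producers receive 39, Q = 321. (Wedge: Pb − Ps = 17.)
Burden on consumers: 10; on producers: 7. (They sum to 17.)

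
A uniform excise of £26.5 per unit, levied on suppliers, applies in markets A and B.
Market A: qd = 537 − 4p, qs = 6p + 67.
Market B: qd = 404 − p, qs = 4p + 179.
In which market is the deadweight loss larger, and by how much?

Market A, by £561.8.

Market A: pre-tax p* = £47, q* = 349; post-tax q = 285.4; deadweight loss = £842.7.
Market B: pre-tax p* = £45, q* = 359; post-tax q = 337.8; deadweight loss = £280.9.
Difference: £842.7 vs £280.9 → market A is larger by £561.8.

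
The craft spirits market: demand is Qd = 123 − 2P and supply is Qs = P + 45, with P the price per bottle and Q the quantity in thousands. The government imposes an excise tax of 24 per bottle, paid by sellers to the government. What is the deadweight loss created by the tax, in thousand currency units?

Deadweight loss = 192 thousand.

Without the tax, 123 − 2P = P + 45 gives 3P = 78, so P* = 26 and Q* = 71.
With the tax collected from sellers, supply shifts: Qs = (P − 24) + 45.
New equilibrium: consumers pay 34, sellers receive 10, Q = 55. (Wedge: Pb − Ps = 24.)
Quantity falls by |ΔQ| = |71 − 55| = 16.
DWL = ½ · t · |ΔQ| = ½ · 24 · 16 = 192.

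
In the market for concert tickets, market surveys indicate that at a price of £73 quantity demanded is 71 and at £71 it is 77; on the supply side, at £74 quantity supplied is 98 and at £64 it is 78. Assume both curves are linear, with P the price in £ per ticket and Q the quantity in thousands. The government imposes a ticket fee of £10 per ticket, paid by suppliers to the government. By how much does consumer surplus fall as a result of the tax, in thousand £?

Consumer surplus falls by £320 thousand.

Demand slope: (77 − 71)/(71 − 73) = -3, so Qd = 290 − 3P.
Supply slope: (78 − 98)/(64 − 74) = 2, so Qs = 2P − 50.
Without the tax, 290 − 3P = 2P − 50 gives 5P = 340, so P* = £68 and Q* = 86.
With the tax collected from suppliers, supply shifts: Qs = 2(P − 10) − 50.
New equilibrium: consumers pay £72, suppliers receive £62, Q = 74. (Wedge: Pb − Ps = 10.)
ΔCS is the trapezoid between Q = 74 and Q = 86 of height £4: ½ · (86 + 74) · 4 = £320.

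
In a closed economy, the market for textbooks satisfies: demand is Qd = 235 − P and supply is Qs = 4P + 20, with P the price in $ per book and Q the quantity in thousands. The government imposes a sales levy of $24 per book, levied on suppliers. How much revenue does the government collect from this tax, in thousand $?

Without the tax, 235 − P = 4P + 20 gives 5P = 215, so P* = $43 and Q* = 192.
With the tax collected from suppliers, supply shifts: Qs = 4(P − 24) + 20.
New equilibrium: buyers pay $62.2, suppliers receive $38.2, Q = 172.8. (Wedge: Pb − Ps = 24.)
Revenue = t · Q = 24 · 172.8 = $4147.2.

Tax revenue = $4147.2 thousand.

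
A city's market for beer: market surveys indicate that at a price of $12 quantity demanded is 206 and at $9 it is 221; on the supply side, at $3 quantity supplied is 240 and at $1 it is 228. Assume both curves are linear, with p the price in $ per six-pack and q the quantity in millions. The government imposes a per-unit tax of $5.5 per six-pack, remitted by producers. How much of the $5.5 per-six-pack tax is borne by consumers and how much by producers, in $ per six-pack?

Consumers bear $3 per six-pack; producers bear $2.5 per six-pack.

Demand slope: (221 − 206)/(9 − 12) = -5, so qd = 266 − 5p.
Supply slope: (228 − 240)/(1 − 3) = 6, so qs = 6p + 222.
Before the tax: set 266 − 5p = 6p + 222 → p* = $4, q* = 246.
With the tax collected from producers, supply shifts: qs = 6(p − 5.5) + 222.
Solving gives q = 231 with consumers paying $7 and producers receiving $1.5 (the $5.5 wedge).
Burden on consumers: $3; on producers: $2.5. (They sum to $5.5.)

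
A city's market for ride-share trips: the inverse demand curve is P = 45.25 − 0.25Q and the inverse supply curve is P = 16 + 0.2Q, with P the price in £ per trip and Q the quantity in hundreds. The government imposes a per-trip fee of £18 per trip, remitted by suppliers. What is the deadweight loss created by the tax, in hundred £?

Deadweight loss = £360 hundred.

Inverting to Q(P) form: Qd = 181 − 4P; Qs = 5P − 80.
Before the tax: set 181 − 4P = 5P − 80 → P* = £29, Q* = 65.
With the tax collected from suppliers, supply shifts: Qs = 5(P − 18) − 80.
Solving gives Q = 25 with consumers paying £39 and suppliers receiving £21 (the £18 wedge).
Quantity falls by |ΔQ| = |65 − 25| = 40.
DWL = ½ · t · |ΔQ| = ½ · 18 · 40 = £360.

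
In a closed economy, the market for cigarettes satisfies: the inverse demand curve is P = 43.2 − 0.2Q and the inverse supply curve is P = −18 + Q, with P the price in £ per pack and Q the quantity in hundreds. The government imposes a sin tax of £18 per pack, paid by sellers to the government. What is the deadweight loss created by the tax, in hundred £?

Deadweight loss = £135 hundred.

Inverting to Q(P) form: Qd = 216 − 5P; Qs = P + 18.
Without the tax, 216 − 5P = P + 18 gives 6P = 198, so P* = £33 and Q* = 51.
With the tax collected from sellers, supply shifts: Qs = (P − 18) + 18.
New equilibrium: consumers pay £36, sellers receive £18, Q = 36. (Wedge: Pb − Ps = 18.)
Quantity falls by |ΔQ| = |51 − 36| = 15.
DWL = ½ · t · |ΔQ| = ½ · 18 · 15 = £135.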